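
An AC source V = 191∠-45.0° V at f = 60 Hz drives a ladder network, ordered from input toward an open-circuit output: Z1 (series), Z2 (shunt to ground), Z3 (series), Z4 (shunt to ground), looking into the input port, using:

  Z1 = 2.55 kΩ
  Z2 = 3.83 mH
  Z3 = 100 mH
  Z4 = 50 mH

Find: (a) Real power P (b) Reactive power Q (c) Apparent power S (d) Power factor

Step 1 — Angular frequency: ω = 2π·f = 2π·60 = 377 rad/s.
Step 2 — Component impedances:
  Z1: Z = R = 2550 Ω
  Z2: Z = jωL = j·377·0.00383 = 0 + j1.444 Ω
  Z3: Z = jωL = j·377·0.1 = 0 + j37.7 Ω
  Z4: Z = jωL = j·377·0.05 = 0 + j18.85 Ω
Step 3 — Ladder network (open output): work backward from the far end, alternating series and parallel combinations. Z_in = 2550 + j1.408 Ω = 2550∠0.0° Ω.
Step 4 — Source phasor: V = 191∠-45.0° V = 135.1 - j135.1 V.
Step 5 — Current: I = V / Z = 0.05293 - j0.05299 A = 0.0749∠-45.0° A.
Step 6 — Complex power: S = V·I* = 14.31 + j0.007899 VA.
Step 7 — Real power: P = Re(S) = 14.31 W.
Step 8 — Reactive power: Q = Im(S) = 0.007899 VAR.
Step 9 — Apparent power: |S| = 14.31 VA.
Step 10 — Power factor: PF = P/|S| = 1 (lagging).

(a) P = 14.31 W  (b) Q = 0.007899 VAR  (c) S = 14.31 VA  (d) PF = 1 (lagging)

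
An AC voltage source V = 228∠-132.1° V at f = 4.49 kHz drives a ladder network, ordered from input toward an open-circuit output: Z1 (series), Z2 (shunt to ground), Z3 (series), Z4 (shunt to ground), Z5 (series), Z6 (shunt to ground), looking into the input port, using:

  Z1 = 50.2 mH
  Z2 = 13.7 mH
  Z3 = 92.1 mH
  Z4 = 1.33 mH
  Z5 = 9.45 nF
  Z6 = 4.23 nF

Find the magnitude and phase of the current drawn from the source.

Step 1 — Angular frequency: ω = 2π·f = 2π·4490 = 2.821e+04 rad/s.
Step 2 — Component impedances:
  Z1: Z = jωL = j·2.821e+04·0.0502 = 0 + j1416 Ω
  Z2: Z = jωL = j·2.821e+04·0.0137 = 0 + j386.5 Ω
  Z3: Z = jωL = j·2.821e+04·0.0921 = 0 + j2598 Ω
  Z4: Z = jωL = j·2.821e+04·0.00133 = 0 + j37.52 Ω
  Z5: Z = 1/(jωC) = -j/(ω·C) = 0 - j3751 Ω
  Z6: Z = 1/(jωC) = -j/(ω·C) = 0 - j8380 Ω
Step 3 — Ladder network (open output): work backward from the far end, alternating series and parallel combinations. Z_in = 0 + j1753 Ω = 1753∠90.0° Ω.
Step 4 — Source phasor: V = 228∠-132.1° V = -152.9 - j169.2 V.
Step 5 — Ohm's law: I = V / Z_total = (-152.9 - j169.2) / (0 + j1753) = -0.09649 + j0.08718 A.
Step 6 — Convert to polar: |I| = 0.13 A, ∠I = 137.9°.

I = 0.13∠137.9° A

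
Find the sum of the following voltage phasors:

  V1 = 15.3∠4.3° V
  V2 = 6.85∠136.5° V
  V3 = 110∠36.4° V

Step 1 — Convert each phasor to rectangular form:
  V1 = 15.3·(cos(4.3°) + j·sin(4.3°)) = 15.26 + j1.147 V
  V2 = 6.85·(cos(136.5°) + j·sin(136.5°)) = -4.969 + j4.715 V
  V3 = 110·(cos(36.4°) + j·sin(36.4°)) = 88.54 + j65.28 V
Step 2 — Sum components: V_total = 98.83 + j71.14 V.
Step 3 — Convert to polar: |V_total| = 121.8 V, ∠V_total = 35.7°.

V_total = 121.8∠35.7° V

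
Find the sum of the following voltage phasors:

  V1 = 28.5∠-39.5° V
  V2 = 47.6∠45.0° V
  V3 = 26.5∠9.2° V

Step 1 — Convert each phasor to rectangular form:
  V1 = 28.5·(cos(-39.5°) + j·sin(-39.5°)) = 21.99 - j18.13 V
  V2 = 47.6·(cos(45.0°) + j·sin(45.0°)) = 33.66 + j33.66 V
  V3 = 26.5·(cos(9.2°) + j·sin(9.2°)) = 26.16 + j4.237 V
Step 2 — Sum components: V_total = 81.81 + j19.77 V.
Step 3 — Convert to polar: |V_total| = 84.16 V, ∠V_total = 13.6°.

V_total = 84.16∠13.6° V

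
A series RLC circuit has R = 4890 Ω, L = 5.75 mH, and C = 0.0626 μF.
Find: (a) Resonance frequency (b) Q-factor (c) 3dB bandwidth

Step 1 — Resonance: ω₀ = 1/√(LC) = 1/√(0.00575·6.26e-08) = 5.271e+04 rad/s.
Step 2 — f₀ = ω₀/(2π) = 8389 Hz.
Step 3 — Series Q: Q = ω₀L/R = 5.271e+04·0.00575/4890 = 0.06198.
Step 4 — Bandwidth: Δω = ω₀/Q = 8.504e+05 rad/s; BW = Δω/(2π) = 1.354e+05 Hz.

(a) f₀ = 8389 Hz  (b) Q = 0.06198  (c) BW = 1.354e+05 Hz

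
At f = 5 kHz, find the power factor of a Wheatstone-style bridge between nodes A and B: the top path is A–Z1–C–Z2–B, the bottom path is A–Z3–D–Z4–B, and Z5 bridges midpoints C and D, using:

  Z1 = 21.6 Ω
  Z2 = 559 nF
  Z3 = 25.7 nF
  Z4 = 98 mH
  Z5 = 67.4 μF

Step 1 — Angular frequency: ω = 2π·f = 2π·5000 = 3.142e+04 rad/s.
Step 2 — Component impedances:
  Z1: Z = R = 21.6 Ω
  Z2: Z = 1/(jωC) = -j/(ω·C) = 0 - j56.94 Ω
  Z3: Z = 1/(jωC) = -j/(ω·C) = 0 - j1239 Ω
  Z4: Z = jωL = j·3.142e+04·0.098 = 0 + j3079 Ω
  Z5: Z = 1/(jωC) = -j/(ω·C) = 0 - j0.4723 Ω
Step 3 — Bridge requires nodal analysis (the Z5 bridge couples midpoints C and D, so the two paths cannot be reduced to a simple series/parallel combination). Setting node B to ground and injecting 1 A at node A, the 3-node admittance system at A, C, D solves to V_A = Z_AB = 21.59 - j58.39 Ω = 62.26∠-69.7° Ω.
Step 4 — Power factor: PF = cos(φ) = Re(Z)/|Z| = 21.59/62.26 = 0.3468.
Step 5 — Type: Im(Z) = -58.39 ⇒ leading (phase φ = -69.7°).

PF = 0.3468 (leading, φ = -69.7°)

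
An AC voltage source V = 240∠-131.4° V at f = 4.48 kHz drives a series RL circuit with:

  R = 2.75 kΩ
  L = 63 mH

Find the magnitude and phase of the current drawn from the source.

Step 1 — Angular frequency: ω = 2π·f = 2π·4480 = 2.815e+04 rad/s.
Step 2 — Component impedances:
  R: Z = R = 2750 Ω
  L: Z = jωL = j·2.815e+04·0.063 = 0 + j1773 Ω
Step 3 — Series combination: Z_total = R + L = 2750 + j1773 Ω = 3272∠32.8° Ω.
Step 4 — Source phasor: V = 240∠-131.4° V = -158.7 - j180 V.
Step 5 — Ohm's law: I = V / Z_total = (-158.7 - j180) / (2750 + j1773) = -0.07058 - j0.01995 A.
Step 6 — Convert to polar: |I| = 0.07335 A, ∠I = -164.2°.

I = 0.07335∠-164.2° A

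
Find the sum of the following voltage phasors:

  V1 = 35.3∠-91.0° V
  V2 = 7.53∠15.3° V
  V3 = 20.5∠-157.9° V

Step 1 — Convert each phasor to rectangular form:
  V1 = 35.3·(cos(-91.0°) + j·sin(-91.0°)) = -0.6161 - j35.29 V
  V2 = 7.53·(cos(15.3°) + j·sin(15.3°)) = 7.263 + j1.987 V
  V3 = 20.5·(cos(-157.9°) + j·sin(-157.9°)) = -18.99 - j7.713 V
Step 2 — Sum components: V_total = -12.35 - j41.02 V.
Step 3 — Convert to polar: |V_total| = 42.84 V, ∠V_total = -106.8°.

V_total = 42.84∠-106.8° V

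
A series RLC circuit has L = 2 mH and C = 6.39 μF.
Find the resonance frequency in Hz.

Step 1 — Resonance condition Im(Z)=0 gives ω₀ = 1/√(LC).
Step 2 — ω₀ = 1/√(0.002·6.39e-06) = 8846 rad/s.
Step 3 — f₀ = ω₀/(2π) = 1408 Hz.

f₀ = 1408 Hz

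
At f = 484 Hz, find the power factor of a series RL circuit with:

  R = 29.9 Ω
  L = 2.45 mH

Step 1 — Angular frequency: ω = 2π·f = 2π·484 = 3041 rad/s.
Step 2 — Component impedances:
  R: Z = R = 29.9 Ω
  L: Z = jωL = j·3041·0.00245 = 0 + j7.451 Ω
Step 3 — Series combination: Z_total = R + L = 29.9 + j7.451 Ω = 30.81∠14.0° Ω.
Step 4 — Power factor: PF = cos(φ) = Re(Z)/|Z| = 29.9/30.814 = 0.9703.
Step 5 — Type: Im(Z) = 7.451 ⇒ lagging (phase φ = 14.0°).

PF = 0.9703 (lagging, φ = 14.0°)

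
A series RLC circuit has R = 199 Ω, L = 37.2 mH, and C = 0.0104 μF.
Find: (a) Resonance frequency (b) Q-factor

Step 1 — Resonance condition Im(Z)=0 gives ω₀ = 1/√(LC).
Step 2 — ω₀ = 1/√(0.0372·1.04e-08) = 5.084e+04 rad/s.
Step 3 — f₀ = ω₀/(2π) = 8092 Hz.
Step 4 — Series Q: Q = ω₀L/R = 5.084e+04·0.0372/199 = 9.504.

(a) f₀ = 8092 Hz  (b) Q = 9.504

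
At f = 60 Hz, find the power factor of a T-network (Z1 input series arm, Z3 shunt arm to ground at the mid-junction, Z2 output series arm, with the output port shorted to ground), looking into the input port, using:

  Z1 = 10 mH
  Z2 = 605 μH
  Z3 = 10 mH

Step 1 — Angular frequency: ω = 2π·f = 2π·60 = 377 rad/s.
Step 2 — Component impedances:
  Z1: Z = jωL = j·377·0.01 = 0 + j3.77 Ω
  Z2: Z = jωL = j·377·0.000605 = 0 + j0.2281 Ω
  Z3: Z = jωL = j·377·0.01 = 0 + j3.77 Ω
Step 3 — With the output port shorted to ground, the output series arm Z2 runs from the junction to ground; the shunt arm Z3 also runs from the junction to ground. They appear in parallel: Z3 || Z2 = 0 + j0.2151 Ω.
Step 4 — Series with input arm Z1: Z_in = Z1 + (Z3 || Z2) = 0 + j3.985 Ω = 3.985∠90.0° Ω.
Step 5 — Power factor: PF = cos(φ) = Re(Z)/|Z| = 0/3.985 = 0.
Step 6 — Type: Im(Z) = 3.985 ⇒ lagging (phase φ = 90.0°).

PF = 0 (lagging, φ = 90.0°)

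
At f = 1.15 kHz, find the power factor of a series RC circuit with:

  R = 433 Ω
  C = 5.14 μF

Step 1 — Angular frequency: ω = 2π·f = 2π·1150 = 7226 rad/s.
Step 2 — Component impedances:
  R: Z = R = 433 Ω
  C: Z = 1/(jωC) = -j/(ω·C) = 0 - j26.93 Ω
Step 3 — Series combination: Z_total = R + C = 433 - j26.93 Ω = 433.8∠-3.6° Ω.
Step 4 — Power factor: PF = cos(φ) = Re(Z)/|Z| = 433/433.84 = 0.9981.
Step 5 — Type: Im(Z) = -26.93 ⇒ leading (phase φ = -3.6°).

PF = 0.9981 (leading, φ = -3.6°)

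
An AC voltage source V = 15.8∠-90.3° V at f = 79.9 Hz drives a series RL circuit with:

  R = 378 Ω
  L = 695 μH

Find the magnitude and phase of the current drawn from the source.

Step 1 — Angular frequency: ω = 2π·f = 2π·79.9 = 502 rad/s.
Step 2 — Component impedances:
  R: Z = R = 378 Ω
  L: Z = jωL = j·502·0.000695 = 0 + j0.3489 Ω
Step 3 — Series combination: Z_total = R + L = 378 + j0.3489 Ω = 378∠0.1° Ω.
Step 4 — Source phasor: V = 15.8∠-90.3° V = -0.08273 - j15.8 V.
Step 5 — Ohm's law: I = V / Z_total = (-0.08273 - j15.8) / (378 + j0.3489) = -0.0002574 - j0.0418 A.
Step 6 — Convert to polar: |I| = 0.0418 A, ∠I = -90.4°.

I = 0.0418∠-90.4° A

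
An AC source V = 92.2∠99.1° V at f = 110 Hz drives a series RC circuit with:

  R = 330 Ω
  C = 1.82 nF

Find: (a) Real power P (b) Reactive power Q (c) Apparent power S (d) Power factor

Step 1 — Angular frequency: ω = 2π·f = 2π·110 = 691.2 rad/s.
Step 2 — Component impedances:
  R: Z = R = 330 Ω
  C: Z = 1/(jωC) = -j/(ω·C) = 0 - j7.95e+05 Ω
Step 3 — Series combination: Z_total = R + C = 330 - j7.95e+05 Ω = 7.95e+05∠-90.0° Ω.
Step 4 — Source phasor: V = 92.2∠99.1° V = -14.58 + j91.04 V.
Step 5 — Current: I = V / Z = -0.0001145 - j1.83e-05 A = 0.000116∠-170.9° A.
Step 6 — Complex power: S = V·I* = 4.439e-06 - j0.01069 VA.
Step 7 — Real power: P = Re(S) = 4.439e-06 W.
Step 8 — Reactive power: Q = Im(S) = -0.01069 VAR.
Step 9 — Apparent power: |S| = 0.01069 VA.
Step 10 — Power factor: PF = P/|S| = 0.0004151 (leading).

(a) P = 4.439e-06 W  (b) Q = -0.01069 VAR  (c) S = 0.01069 VA  (d) PF = 0.0004151 (leading)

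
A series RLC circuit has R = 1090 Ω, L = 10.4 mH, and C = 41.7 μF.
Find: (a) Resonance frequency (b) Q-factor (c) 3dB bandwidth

Step 1 — Resonance: ω₀ = 1/√(LC) = 1/√(0.0104·4.17e-05) = 1519 rad/s.
Step 2 — f₀ = ω₀/(2π) = 241.7 Hz.
Step 3 — Series Q: Q = ω₀L/R = 1519·0.0104/1090 = 0.01449.
Step 4 — Bandwidth: Δω = ω₀/Q = 1.048e+05 rad/s; BW = Δω/(2π) = 1.668e+04 Hz.

(a) f₀ = 241.7 Hz  (b) Q = 0.01449  (c) BW = 1.668e+04 Hz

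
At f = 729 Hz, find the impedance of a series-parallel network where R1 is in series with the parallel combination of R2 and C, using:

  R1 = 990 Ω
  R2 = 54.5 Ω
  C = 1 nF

Step 1 — Angular frequency: ω = 2π·f = 2π·729 = 4580 rad/s.
Step 2 — Component impedances:
  R1: Z = R = 990 Ω
  R2: Z = R = 54.5 Ω
  C: Z = 1/(jωC) = -j/(ω·C) = 0 - j2.183e+05 Ω
Step 3 — Parallel branch: R2 || C = 1/(1/R2 + 1/C) = 54.5 - j0.01361 Ω.
Step 4 — Series with R1: Z_total = R1 + (R2 || C) = 1044 - j0.01361 Ω = 1044∠-0.0° Ω.

Z = 1044 - j0.01361 Ω = 1044∠-0.0° Ω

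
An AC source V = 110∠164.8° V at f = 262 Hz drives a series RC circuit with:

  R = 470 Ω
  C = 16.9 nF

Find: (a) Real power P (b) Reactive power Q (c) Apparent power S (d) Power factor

Step 1 — Angular frequency: ω = 2π·f = 2π·262 = 1646 rad/s.
Step 2 — Component impedances:
  R: Z = R = 470 Ω
  C: Z = 1/(jωC) = -j/(ω·C) = 0 - j3.594e+04 Ω
Step 3 — Series combination: Z_total = R + C = 470 - j3.594e+04 Ω = 3.595e+04∠-89.3° Ω.
Step 4 — Source phasor: V = 110∠164.8° V = -106.2 + j28.84 V.
Step 5 — Current: I = V / Z = -0.0008408 - j0.002942 A = 0.00306∠-105.9° A.
Step 6 — Complex power: S = V·I* = 0.004401 - j0.3366 VA.
Step 7 — Real power: P = Re(S) = 0.004401 W.
Step 8 — Reactive power: Q = Im(S) = -0.3366 VAR.
Step 9 — Apparent power: |S| = 0.3366 VA.
Step 10 — Power factor: PF = P/|S| = 0.01307 (leading).

(a) P = 0.004401 W  (b) Q = -0.3366 VAR  (c) S = 0.3366 VA  (d) PF = 0.01307 (leading)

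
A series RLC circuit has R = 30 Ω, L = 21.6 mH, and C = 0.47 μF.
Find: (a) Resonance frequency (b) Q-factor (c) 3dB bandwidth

Step 1 — Resonance: ω₀ = 1/√(LC) = 1/√(0.0216·4.7e-07) = 9925 rad/s.
Step 2 — f₀ = ω₀/(2π) = 1580 Hz.
Step 3 — Series Q: Q = ω₀L/R = 9925·0.0216/30 = 7.146.
Step 4 — Bandwidth: Δω = ω₀/Q = 1389 rad/s; BW = Δω/(2π) = 221 Hz.

(a) f₀ = 1580 Hz  (b) Q = 7.146  (c) BW = 221 Hz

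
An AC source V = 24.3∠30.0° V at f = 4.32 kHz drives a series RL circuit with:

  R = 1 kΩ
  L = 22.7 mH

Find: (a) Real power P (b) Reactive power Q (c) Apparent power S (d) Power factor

Step 1 — Angular frequency: ω = 2π·f = 2π·4320 = 2.714e+04 rad/s.
Step 2 — Component impedances:
  R: Z = R = 1000 Ω
  L: Z = jωL = j·2.714e+04·0.0227 = 0 + j616.2 Ω
Step 3 — Series combination: Z_total = R + L = 1000 + j616.2 Ω = 1175∠31.6° Ω.
Step 4 — Source phasor: V = 24.3∠30.0° V = 21.04 + j12.15 V.
Step 5 — Current: I = V / Z = 0.02068 - j0.0005919 A = 0.02069∠-1.6° A.
Step 6 — Complex power: S = V·I* = 0.428 + j0.2637 VA.
Step 7 — Real power: P = Re(S) = 0.428 W.
Step 8 — Reactive power: Q = Im(S) = 0.2637 VAR.
Step 9 — Apparent power: |S| = 0.5027 VA.
Step 10 — Power factor: PF = P/|S| = 0.8514 (lagging).

(a) P = 0.428 W  (b) Q = 0.2637 VAR  (c) S = 0.5027 VA  (d) PF = 0.8514 (lagging)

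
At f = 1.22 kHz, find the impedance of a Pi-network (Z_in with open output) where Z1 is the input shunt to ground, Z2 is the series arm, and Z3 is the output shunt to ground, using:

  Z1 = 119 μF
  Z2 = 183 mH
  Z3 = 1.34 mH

Step 1 — Angular frequency: ω = 2π·f = 2π·1220 = 7665 rad/s.
Step 2 — Component impedances:
  Z1: Z = 1/(jωC) = -j/(ω·C) = 0 - j1.096 Ω
  Z2: Z = jωL = j·7665·0.183 = 0 + j1403 Ω
  Z3: Z = jωL = j·7665·0.00134 = 0 + j10.27 Ω
Step 3 — With open output, the series arm Z2 and the output shunt Z3 appear in series to ground: Z2 + Z3 = 0 + j1413 Ω.
Step 4 — Parallel with input shunt Z1: Z_in = Z1 || (Z2 + Z3) = 0 - j1.097 Ω = 1.097∠-90.0° Ω.

Z = 0 - j1.097 Ω = 1.097∠-90.0° Ω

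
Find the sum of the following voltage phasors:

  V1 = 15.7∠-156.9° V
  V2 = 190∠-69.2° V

Step 1 — Convert each phasor to rectangular form:
  V1 = 15.7·(cos(-156.9°) + j·sin(-156.9°)) = -14.44 - j6.16 V
  V2 = 190·(cos(-69.2°) + j·sin(-69.2°)) = 67.47 - j177.6 V
Step 2 — Sum components: V_total = 53.03 - j183.8 V.
Step 3 — Convert to polar: |V_total| = 191.3 V, ∠V_total = -73.9°.

V_total = 191.3∠-73.9° V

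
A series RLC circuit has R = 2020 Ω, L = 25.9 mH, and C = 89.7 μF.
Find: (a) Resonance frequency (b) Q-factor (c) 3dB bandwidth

Step 1 — Resonance: ω₀ = 1/√(LC) = 1/√(0.0259·8.97e-05) = 656.1 rad/s.
Step 2 — f₀ = ω₀/(2π) = 104.4 Hz.
Step 3 — Series Q: Q = ω₀L/R = 656.1·0.0259/2020 = 0.008412.
Step 4 — Bandwidth: Δω = ω₀/Q = 7.799e+04 rad/s; BW = Δω/(2π) = 1.241e+04 Hz.

(a) f₀ = 104.4 Hz  (b) Q = 0.008412  (c) BW = 1.241e+04 Hz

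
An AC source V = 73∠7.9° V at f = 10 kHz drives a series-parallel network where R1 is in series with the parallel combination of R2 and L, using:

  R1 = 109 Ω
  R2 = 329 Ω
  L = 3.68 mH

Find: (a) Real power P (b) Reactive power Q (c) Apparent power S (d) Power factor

Step 1 — Angular frequency: ω = 2π·f = 2π·1e+04 = 6.283e+04 rad/s.
Step 2 — Component impedances:
  R1: Z = R = 109 Ω
  R2: Z = R = 329 Ω
  L: Z = jωL = j·6.283e+04·0.00368 = 0 + j231.2 Ω
Step 3 — Parallel branch: R2 || L = 1/(1/R2 + 1/L) = 108.8 + j154.8 Ω.
Step 4 — Series with R1: Z_total = R1 + (R2 || L) = 217.8 + j154.8 Ω = 267.2∠35.4° Ω.
Step 5 — Source phasor: V = 73∠7.9° V = 72.31 + j10.03 V.
Step 6 — Current: I = V / Z = 0.2424 - j0.1262 A = 0.2732∠-27.5° A.
Step 7 — Complex power: S = V·I* = 16.26 + j11.55 VA.
Step 8 — Real power: P = Re(S) = 16.26 W.
Step 9 — Reactive power: Q = Im(S) = 11.55 VAR.
Step 10 — Apparent power: |S| = 19.95 VA.
Step 11 — Power factor: PF = P/|S| = 0.8151 (lagging).

(a) P = 16.26 W  (b) Q = 11.55 VAR  (c) S = 19.95 VA  (d) PF = 0.8151 (lagging)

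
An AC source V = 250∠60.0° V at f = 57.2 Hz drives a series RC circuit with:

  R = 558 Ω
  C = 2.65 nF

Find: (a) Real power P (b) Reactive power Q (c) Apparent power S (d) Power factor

Step 1 — Angular frequency: ω = 2π·f = 2π·57.2 = 359.4 rad/s.
Step 2 — Component impedances:
  R: Z = R = 558 Ω
  C: Z = 1/(jωC) = -j/(ω·C) = 0 - j1.05e+06 Ω
Step 3 — Series combination: Z_total = R + C = 558 - j1.05e+06 Ω = 1.05e+06∠-90.0° Ω.
Step 4 — Source phasor: V = 250∠60.0° V = 125 + j216.5 V.
Step 5 — Current: I = V / Z = -0.0002061 + j0.0001192 A = 0.0002381∠150.0° A.
Step 6 — Complex power: S = V·I* = 3.163e-05 - j0.05953 VA.
Step 7 — Real power: P = Re(S) = 3.163e-05 W.
Step 8 — Reactive power: Q = Im(S) = -0.05953 VAR.
Step 9 — Apparent power: |S| = 0.05953 VA.
Step 10 — Power factor: PF = P/|S| = 0.0005314 (leading).

(a) P = 3.163e-05 W  (b) Q = -0.05953 VAR  (c) S = 0.05953 VA  (d) PF = 0.0005314 (leading)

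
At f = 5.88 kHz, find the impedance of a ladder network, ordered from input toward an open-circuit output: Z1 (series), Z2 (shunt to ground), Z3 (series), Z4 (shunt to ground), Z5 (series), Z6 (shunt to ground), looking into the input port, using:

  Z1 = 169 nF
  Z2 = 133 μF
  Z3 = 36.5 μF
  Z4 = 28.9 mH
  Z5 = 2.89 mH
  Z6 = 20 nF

Step 1 — Angular frequency: ω = 2π·f = 2π·5880 = 3.695e+04 rad/s.
Step 2 — Component impedances:
  Z1: Z = 1/(jωC) = -j/(ω·C) = 0 - j160.2 Ω
  Z2: Z = 1/(jωC) = -j/(ω·C) = 0 - j0.2035 Ω
  Z3: Z = 1/(jωC) = -j/(ω·C) = 0 - j0.7416 Ω
  Z4: Z = jωL = j·3.695e+04·0.0289 = 0 + j1068 Ω
  Z5: Z = jωL = j·3.695e+04·0.00289 = 0 + j106.8 Ω
  Z6: Z = 1/(jωC) = -j/(ω·C) = 0 - j1353 Ω
Step 3 — Ladder network (open output): work backward from the far end, alternating series and parallel combinations. Z_in = 0 - j160.4 Ω = 160.4∠-90.0° Ω.

Z = 0 - j160.4 Ω = 160.4∠-90.0° Ω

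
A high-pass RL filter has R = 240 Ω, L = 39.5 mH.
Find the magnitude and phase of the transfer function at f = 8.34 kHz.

Step 1 — Angular frequency: ω = 2π·8340 = 5.24e+04 rad/s.
Step 2 — Transfer function: H(jω) = jωL/(R + jωL).
Step 3 — Numerator jωL = j·2070; denominator R + jωL = 240 + j2070.
Step 4 — H = 0.9867 + j0.1144.
Step 5 — Magnitude: |H| = 0.9933 (-0.1 dB); phase: φ = 6.6°.

|H| = 0.9933 (-0.1 dB), φ = 6.6°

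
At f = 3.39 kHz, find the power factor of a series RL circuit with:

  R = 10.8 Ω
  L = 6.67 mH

Step 1 — Angular frequency: ω = 2π·f = 2π·3390 = 2.13e+04 rad/s.
Step 2 — Component impedances:
  R: Z = R = 10.8 Ω
  L: Z = jωL = j·2.13e+04·0.00667 = 0 + j142.1 Ω
Step 3 — Series combination: Z_total = R + L = 10.8 + j142.1 Ω = 142.5∠85.7° Ω.
Step 4 — Power factor: PF = cos(φ) = Re(Z)/|Z| = 10.8/142.48 = 0.0758.
Step 5 — Type: Im(Z) = 142.1 ⇒ lagging (phase φ = 85.7°).

PF = 0.0758 (lagging, φ = 85.7°)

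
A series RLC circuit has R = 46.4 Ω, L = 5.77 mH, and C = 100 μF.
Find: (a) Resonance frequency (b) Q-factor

Step 1 — Resonance condition Im(Z)=0 gives ω₀ = 1/√(LC).
Step 2 — ω₀ = 1/√(0.00577·0.0001) = 1316 rad/s.
Step 3 — f₀ = ω₀/(2π) = 209.5 Hz.
Step 4 — Series Q: Q = ω₀L/R = 1316·0.00577/46.4 = 0.1637.

(a) f₀ = 209.5 Hz  (b) Q = 0.1637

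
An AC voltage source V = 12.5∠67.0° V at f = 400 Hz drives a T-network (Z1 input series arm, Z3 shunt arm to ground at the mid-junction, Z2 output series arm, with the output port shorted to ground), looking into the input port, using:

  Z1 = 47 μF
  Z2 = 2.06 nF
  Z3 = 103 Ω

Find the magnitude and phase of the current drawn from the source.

Step 1 — Angular frequency: ω = 2π·f = 2π·400 = 2513 rad/s.
Step 2 — Component impedances:
  Z1: Z = 1/(jωC) = -j/(ω·C) = 0 - j8.466 Ω
  Z2: Z = 1/(jωC) = -j/(ω·C) = 0 - j1.931e+05 Ω
  Z3: Z = R = 103 Ω
Step 3 — With the output port shorted to ground, the output series arm Z2 runs from the junction to ground; the shunt arm Z3 also runs from the junction to ground. They appear in parallel: Z3 || Z2 = 103 - j0.05493 Ω.
Step 4 — Series with input arm Z1: Z_in = Z1 + (Z3 || Z2) = 103 - j8.521 Ω = 103.4∠-4.7° Ω.
Step 5 — Source phasor: V = 12.5∠67.0° V = 4.884 + j11.51 V.
Step 6 — Ohm's law: I = V / Z_total = (4.884 + j11.51) / (103 - j8.521) = 0.03792 + j0.1148 A.
Step 7 — Convert to polar: |I| = 0.1209 A, ∠I = 71.7°.

I = 0.1209∠71.7° A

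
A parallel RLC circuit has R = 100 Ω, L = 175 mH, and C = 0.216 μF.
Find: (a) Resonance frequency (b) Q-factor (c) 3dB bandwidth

Step 1 — Resonance: ω₀ = 1/√(LC) = 1/√(0.175·2.16e-07) = 5143 rad/s.
Step 2 — f₀ = ω₀/(2π) = 818.6 Hz.
Step 3 — Parallel Q: Q = R/(ω₀L) = 100/(5143·0.175) = 0.1111.
Step 4 — Bandwidth: Δω = ω₀/Q = 4.63e+04 rad/s; BW = Δω/(2π) = 7368 Hz.

(a) f₀ = 818.6 Hz  (b) Q = 0.1111  (c) BW = 7368 Hz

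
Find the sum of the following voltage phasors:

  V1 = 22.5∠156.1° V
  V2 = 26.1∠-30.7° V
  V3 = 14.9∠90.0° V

Step 1 — Convert each phasor to rectangular form:
  V1 = 22.5·(cos(156.1°) + j·sin(156.1°)) = -20.57 + j9.116 V
  V2 = 26.1·(cos(-30.7°) + j·sin(-30.7°)) = 22.44 - j13.33 V
  V3 = 14.9·(cos(90.0°) + j·sin(90.0°)) = 0 + j14.9 V
Step 2 — Sum components: V_total = 1.871 + j10.69 V.
Step 3 — Convert to polar: |V_total| = 10.85 V, ∠V_total = 80.1°.

V_total = 10.85∠80.1° V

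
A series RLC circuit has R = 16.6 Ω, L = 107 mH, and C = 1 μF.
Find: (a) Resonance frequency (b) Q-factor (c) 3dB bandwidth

Step 1 — Resonance: ω₀ = 1/√(LC) = 1/√(0.107·1e-06) = 3057 rad/s.
Step 2 — f₀ = ω₀/(2π) = 486.6 Hz.
Step 3 — Series Q: Q = ω₀L/R = 3057·0.107/16.6 = 19.71.
Step 4 — Bandwidth: Δω = ω₀/Q = 155.1 rad/s; BW = Δω/(2π) = 24.69 Hz.

(a) f₀ = 486.6 Hz  (b) Q = 19.71  (c) BW = 24.69 Hz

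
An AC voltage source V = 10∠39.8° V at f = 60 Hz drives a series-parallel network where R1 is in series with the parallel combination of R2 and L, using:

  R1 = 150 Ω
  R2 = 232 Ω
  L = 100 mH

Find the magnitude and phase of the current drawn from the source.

Step 1 — Angular frequency: ω = 2π·f = 2π·60 = 377 rad/s.
Step 2 — Component impedances:
  R1: Z = R = 150 Ω
  R2: Z = R = 232 Ω
  L: Z = jωL = j·377·0.1 = 0 + j37.7 Ω
Step 3 — Parallel branch: R2 || L = 1/(1/R2 + 1/L) = 5.968 + j36.73 Ω.
Step 4 — Series with R1: Z_total = R1 + (R2 || L) = 156 + j36.73 Ω = 160.2∠13.3° Ω.
Step 5 — Source phasor: V = 10∠39.8° V = 7.683 + j6.401 V.
Step 6 — Ohm's law: I = V / Z_total = (7.683 + j6.401) / (156 + j36.73) = 0.05583 + j0.02789 A.
Step 7 — Convert to polar: |I| = 0.06241 A, ∠I = 26.5°.

I = 0.06241∠26.5° A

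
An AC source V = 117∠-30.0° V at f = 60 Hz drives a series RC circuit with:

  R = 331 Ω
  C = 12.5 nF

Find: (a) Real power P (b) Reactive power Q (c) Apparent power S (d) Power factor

Step 1 — Angular frequency: ω = 2π·f = 2π·60 = 377 rad/s.
Step 2 — Component impedances:
  R: Z = R = 331 Ω
  C: Z = 1/(jωC) = -j/(ω·C) = 0 - j2.122e+05 Ω
Step 3 — Series combination: Z_total = R + C = 331 - j2.122e+05 Ω = 2.122e+05∠-89.9° Ω.
Step 4 — Source phasor: V = 117∠-30.0° V = 101.3 - j58.5 V.
Step 5 — Current: I = V / Z = 0.0002764 + j0.0004771 A = 0.0005513∠59.9° A.
Step 6 — Complex power: S = V·I* = 0.0001006 - j0.06451 VA.
Step 7 — Real power: P = Re(S) = 0.0001006 W.
Step 8 — Reactive power: Q = Im(S) = -0.06451 VAR.
Step 9 — Apparent power: |S| = 0.06451 VA.
Step 10 — Power factor: PF = P/|S| = 0.00156 (leading).

(a) P = 0.0001006 W  (b) Q = -0.06451 VAR  (c) S = 0.06451 VA  (d) PF = 0.00156 (leading)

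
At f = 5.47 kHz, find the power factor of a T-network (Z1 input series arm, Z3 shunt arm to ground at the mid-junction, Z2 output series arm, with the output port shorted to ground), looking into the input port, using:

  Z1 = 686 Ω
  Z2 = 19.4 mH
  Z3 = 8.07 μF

Step 1 — Angular frequency: ω = 2π·f = 2π·5470 = 3.437e+04 rad/s.
Step 2 — Component impedances:
  Z1: Z = R = 686 Ω
  Z2: Z = jωL = j·3.437e+04·0.0194 = 0 + j666.8 Ω
  Z3: Z = 1/(jωC) = -j/(ω·C) = 0 - j3.605 Ω
Step 3 — With the output port shorted to ground, the output series arm Z2 runs from the junction to ground; the shunt arm Z3 also runs from the junction to ground. They appear in parallel: Z3 || Z2 = 0 - j3.625 Ω.
Step 4 — Series with input arm Z1: Z_in = Z1 + (Z3 || Z2) = 686 - j3.625 Ω = 686∠-0.3° Ω.
Step 5 — Power factor: PF = cos(φ) = Re(Z)/|Z| = 686/686 = 1.
Step 6 — Type: Im(Z) = -3.625 ⇒ leading (phase φ = -0.3°).

PF = 1 (leading, φ = -0.3°)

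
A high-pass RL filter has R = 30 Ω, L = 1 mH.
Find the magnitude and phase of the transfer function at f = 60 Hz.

Step 1 — Angular frequency: ω = 2π·60 = 377 rad/s.
Step 2 — Transfer function: H(jω) = jωL/(R + jωL).
Step 3 — Numerator jωL = j·0.377; denominator R + jωL = 30 + j0.377.
Step 4 — H = 0.0001579 + j0.01256.
Step 5 — Magnitude: |H| = 0.01257 (-38.0 dB); phase: φ = 89.3°.

|H| = 0.01257 (-38.0 dB), φ = 89.3°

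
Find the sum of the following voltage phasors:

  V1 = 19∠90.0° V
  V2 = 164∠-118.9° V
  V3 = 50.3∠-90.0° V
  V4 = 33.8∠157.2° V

Step 1 — Convert each phasor to rectangular form:
  V1 = 19·(cos(90.0°) + j·sin(90.0°)) = 0 + j19 V
  V2 = 164·(cos(-118.9°) + j·sin(-118.9°)) = -79.26 - j143.6 V
  V3 = 50.3·(cos(-90.0°) + j·sin(-90.0°)) = 0 - j50.3 V
  V4 = 33.8·(cos(157.2°) + j·sin(157.2°)) = -31.16 + j13.1 V
Step 2 — Sum components: V_total = -110.4 - j161.8 V.
Step 3 — Convert to polar: |V_total| = 195.9 V, ∠V_total = -124.3°.

V_total = 195.9∠-124.3° V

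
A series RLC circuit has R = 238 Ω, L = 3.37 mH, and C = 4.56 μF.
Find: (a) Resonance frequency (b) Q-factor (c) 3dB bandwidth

Step 1 — Resonance: ω₀ = 1/√(LC) = 1/√(0.00337·4.56e-06) = 8067 rad/s.
Step 2 — f₀ = ω₀/(2π) = 1284 Hz.
Step 3 — Series Q: Q = ω₀L/R = 8067·0.00337/238 = 0.1142.
Step 4 — Bandwidth: Δω = ω₀/Q = 7.062e+04 rad/s; BW = Δω/(2π) = 1.124e+04 Hz.

(a) f₀ = 1284 Hz  (b) Q = 0.1142  (c) BW = 1.124e+04 Hz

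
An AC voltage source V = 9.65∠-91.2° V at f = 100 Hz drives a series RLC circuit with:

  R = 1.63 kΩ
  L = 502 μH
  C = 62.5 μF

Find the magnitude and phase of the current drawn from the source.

Step 1 — Angular frequency: ω = 2π·f = 2π·100 = 628.3 rad/s.
Step 2 — Component impedances:
  R: Z = R = 1630 Ω
  L: Z = jωL = j·628.3·0.000502 = 0 + j0.3154 Ω
  C: Z = 1/(jωC) = -j/(ω·C) = 0 - j25.46 Ω
Step 3 — Series combination: Z_total = R + L + C = 1630 - j25.15 Ω = 1630∠-0.9° Ω.
Step 4 — Source phasor: V = 9.65∠-91.2° V = -0.2021 - j9.648 V.
Step 5 — Ohm's law: I = V / Z_total = (-0.2021 - j9.648) / (1630 - j25.15) = -3.265e-05 - j0.005919 A.
Step 6 — Convert to polar: |I| = 0.00592 A, ∠I = -90.3°.

I = 0.00592∠-90.3° A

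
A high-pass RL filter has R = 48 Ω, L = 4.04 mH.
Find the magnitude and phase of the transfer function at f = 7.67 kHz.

Step 1 — Angular frequency: ω = 2π·7670 = 4.819e+04 rad/s.
Step 2 — Transfer function: H(jω) = jωL/(R + jωL).
Step 3 — Numerator jωL = j·194.7; denominator R + jωL = 48 + j194.7.
Step 4 — H = 0.9427 + j0.2324.
Step 5 — Magnitude: |H| = 0.9709 (-0.3 dB); phase: φ = 13.8°.

|H| = 0.9709 (-0.3 dB), φ = 13.8°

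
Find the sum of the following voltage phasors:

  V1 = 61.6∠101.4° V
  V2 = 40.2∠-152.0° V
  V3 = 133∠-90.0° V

Step 1 — Convert each phasor to rectangular form:
  V1 = 61.6·(cos(101.4°) + j·sin(101.4°)) = -12.18 + j60.38 V
  V2 = 40.2·(cos(-152.0°) + j·sin(-152.0°)) = -35.49 - j18.87 V
  V3 = 133·(cos(-90.0°) + j·sin(-90.0°)) = 0 - j133 V
Step 2 — Sum components: V_total = -47.67 - j91.49 V.
Step 3 — Convert to polar: |V_total| = 103.2 V, ∠V_total = -117.5°.

V_total = 103.2∠-117.5° V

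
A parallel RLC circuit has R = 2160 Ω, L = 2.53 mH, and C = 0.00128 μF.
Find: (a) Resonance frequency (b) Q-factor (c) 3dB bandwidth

Step 1 — Resonance: ω₀ = 1/√(LC) = 1/√(0.00253·1.28e-09) = 5.557e+05 rad/s.
Step 2 — f₀ = ω₀/(2π) = 8.844e+04 Hz.
Step 3 — Parallel Q: Q = R/(ω₀L) = 2160/(5.557e+05·0.00253) = 1.536.
Step 4 — Bandwidth: Δω = ω₀/Q = 3.617e+05 rad/s; BW = Δω/(2π) = 5.756e+04 Hz.

(a) f₀ = 8.844e+04 Hz  (b) Q = 1.536  (c) BW = 5.756e+04 Hz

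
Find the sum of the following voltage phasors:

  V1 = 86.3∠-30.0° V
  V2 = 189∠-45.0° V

Step 1 — Convert each phasor to rectangular form:
  V1 = 86.3·(cos(-30.0°) + j·sin(-30.0°)) = 74.74 - j43.15 V
  V2 = 189·(cos(-45.0°) + j·sin(-45.0°)) = 133.6 - j133.6 V
Step 2 — Sum components: V_total = 208.4 - j176.8 V.
Step 3 — Convert to polar: |V_total| = 273.3 V, ∠V_total = -40.3°.

V_total = 273.3∠-40.3° V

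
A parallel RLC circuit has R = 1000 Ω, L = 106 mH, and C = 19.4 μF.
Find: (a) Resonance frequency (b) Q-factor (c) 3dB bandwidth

Step 1 — Resonance: ω₀ = 1/√(LC) = 1/√(0.106·1.94e-05) = 697.3 rad/s.
Step 2 — f₀ = ω₀/(2π) = 111 Hz.
Step 3 — Parallel Q: Q = R/(ω₀L) = 1000/(697.3·0.106) = 13.53.
Step 4 — Bandwidth: Δω = ω₀/Q = 51.55 rad/s; BW = Δω/(2π) = 8.204 Hz.

(a) f₀ = 111 Hz  (b) Q = 13.53  (c) BW = 8.204 Hz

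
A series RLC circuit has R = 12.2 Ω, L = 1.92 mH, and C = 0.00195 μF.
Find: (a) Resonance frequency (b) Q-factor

Step 1 — Resonance condition Im(Z)=0 gives ω₀ = 1/√(LC).
Step 2 — ω₀ = 1/√(0.00192·1.95e-09) = 5.168e+05 rad/s.
Step 3 — f₀ = ω₀/(2π) = 8.225e+04 Hz.
Step 4 — Series Q: Q = ω₀L/R = 5.168e+05·0.00192/12.2 = 81.33.

(a) f₀ = 8.225e+04 Hz  (b) Q = 81.33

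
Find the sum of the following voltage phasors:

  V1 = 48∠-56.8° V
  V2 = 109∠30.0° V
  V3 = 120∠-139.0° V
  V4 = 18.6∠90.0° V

Step 1 — Convert each phasor to rectangular form:
  V1 = 48·(cos(-56.8°) + j·sin(-56.8°)) = 26.28 - j40.16 V
  V2 = 109·(cos(30.0°) + j·sin(30.0°)) = 94.4 + j54.5 V
  V3 = 120·(cos(-139.0°) + j·sin(-139.0°)) = -90.57 - j78.73 V
  V4 = 18.6·(cos(90.0°) + j·sin(90.0°)) = 0 + j18.6 V
Step 2 — Sum components: V_total = 30.11 - j45.79 V.
Step 3 — Convert to polar: |V_total| = 54.81 V, ∠V_total = -56.7°.

V_total = 54.81∠-56.7° V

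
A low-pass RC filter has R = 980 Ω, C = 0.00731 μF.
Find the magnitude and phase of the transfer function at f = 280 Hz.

Step 1 — Angular frequency: ω = 2π·280 = 1759 rad/s.
Step 2 — Transfer function: H(jω) = 1/(1 + jωRC).
Step 3 — Denominator: 1 + jωRC = 1 + j·1759·980·7.31e-09 = 1 + j0.0126.
Step 4 — H = 0.9998 - j0.0126.
Step 5 — Magnitude: |H| = 0.9999 (-0.0 dB); phase: φ = -0.7°.

|H| = 0.9999 (-0.0 dB), φ = -0.7°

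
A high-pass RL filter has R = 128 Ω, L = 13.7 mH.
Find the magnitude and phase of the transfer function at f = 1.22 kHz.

Step 1 — Angular frequency: ω = 2π·1220 = 7665 rad/s.
Step 2 — Transfer function: H(jω) = jωL/(R + jωL).
Step 3 — Numerator jωL = j·105; denominator R + jωL = 128 + j105.
Step 4 — H = 0.4023 + j0.4904.
Step 5 — Magnitude: |H| = 0.6343 (-4.0 dB); phase: φ = 50.6°.

|H| = 0.6343 (-4.0 dB), φ = 50.6°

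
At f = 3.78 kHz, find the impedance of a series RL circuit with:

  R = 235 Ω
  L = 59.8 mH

Step 1 — Angular frequency: ω = 2π·f = 2π·3780 = 2.375e+04 rad/s.
Step 2 — Component impedances:
  R: Z = R = 235 Ω
  L: Z = jωL = j·2.375e+04·0.0598 = 0 + j1420 Ω
Step 3 — Series combination: Z_total = R + L = 235 + j1420 Ω = 1440∠80.6° Ω.

Z = 235 + j1420 Ω = 1440∠80.6° Ω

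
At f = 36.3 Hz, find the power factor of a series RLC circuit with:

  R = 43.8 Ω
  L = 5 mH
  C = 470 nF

Step 1 — Angular frequency: ω = 2π·f = 2π·36.3 = 228.1 rad/s.
Step 2 — Component impedances:
  R: Z = R = 43.8 Ω
  L: Z = jωL = j·228.1·0.005 = 0 + j1.14 Ω
  C: Z = 1/(jωC) = -j/(ω·C) = 0 - j9329 Ω
Step 3 — Series combination: Z_total = R + L + C = 43.8 - j9327 Ω = 9328∠-89.7° Ω.
Step 4 — Power factor: PF = cos(φ) = Re(Z)/|Z| = 43.8/9328 = 0.004696.
Step 5 — Type: Im(Z) = -9327 ⇒ leading (phase φ = -89.7°).

PF = 0.004696 (leading, φ = -89.7°)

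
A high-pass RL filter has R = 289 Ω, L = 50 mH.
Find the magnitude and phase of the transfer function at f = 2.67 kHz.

Step 1 — Angular frequency: ω = 2π·2670 = 1.678e+04 rad/s.
Step 2 — Transfer function: H(jω) = jωL/(R + jωL).
Step 3 — Numerator jωL = j·838.8; denominator R + jωL = 289 + j838.8.
Step 4 — H = 0.8939 + j0.308.
Step 5 — Magnitude: |H| = 0.9455 (-0.5 dB); phase: φ = 19.0°.

|H| = 0.9455 (-0.5 dB), φ = 19.0°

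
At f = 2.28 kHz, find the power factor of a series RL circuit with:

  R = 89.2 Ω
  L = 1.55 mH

Step 1 — Angular frequency: ω = 2π·f = 2π·2280 = 1.433e+04 rad/s.
Step 2 — Component impedances:
  R: Z = R = 89.2 Ω
  L: Z = jωL = j·1.433e+04·0.00155 = 0 + j22.2 Ω
Step 3 — Series combination: Z_total = R + L = 89.2 + j22.2 Ω = 91.92∠14.0° Ω.
Step 4 — Power factor: PF = cos(φ) = Re(Z)/|Z| = 89.2/91.92 = 0.9704.
Step 5 — Type: Im(Z) = 22.2 ⇒ lagging (phase φ = 14.0°).

PF = 0.9704 (lagging, φ = 14.0°)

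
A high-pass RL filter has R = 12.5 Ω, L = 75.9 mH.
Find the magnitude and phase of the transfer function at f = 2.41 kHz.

Step 1 — Angular frequency: ω = 2π·2410 = 1.514e+04 rad/s.
Step 2 — Transfer function: H(jω) = jωL/(R + jωL).
Step 3 — Numerator jωL = j·1149; denominator R + jωL = 12.5 + j1149.
Step 4 — H = 0.9999 + j0.01087.
Step 5 — Magnitude: |H| = 0.9999 (-0.0 dB); phase: φ = 0.6°.

|H| = 0.9999 (-0.0 dB), φ = 0.6°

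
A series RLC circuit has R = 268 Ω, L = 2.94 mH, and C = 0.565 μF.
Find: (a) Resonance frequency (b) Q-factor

Step 1 — Resonance condition Im(Z)=0 gives ω₀ = 1/√(LC).
Step 2 — ω₀ = 1/√(0.00294·5.65e-07) = 2.454e+04 rad/s.
Step 3 — f₀ = ω₀/(2π) = 3905 Hz.
Step 4 — Series Q: Q = ω₀L/R = 2.454e+04·0.00294/268 = 0.2692.

(a) f₀ = 3905 Hz  (b) Q = 0.2692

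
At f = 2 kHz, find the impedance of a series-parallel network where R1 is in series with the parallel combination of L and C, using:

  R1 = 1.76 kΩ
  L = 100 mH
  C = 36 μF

Step 1 — Angular frequency: ω = 2π·f = 2π·2000 = 1.257e+04 rad/s.
Step 2 — Component impedances:
  R1: Z = R = 1760 Ω
  L: Z = jωL = j·1.257e+04·0.1 = 0 + j1257 Ω
  C: Z = 1/(jωC) = -j/(ω·C) = 0 - j2.21 Ω
Step 3 — Parallel branch: L || C = 1/(1/L + 1/C) = 0 - j2.214 Ω.
Step 4 — Series with R1: Z_total = R1 + (L || C) = 1760 - j2.214 Ω = 1760∠-0.1° Ω.

Z = 1760 - j2.214 Ω = 1760∠-0.1° Ω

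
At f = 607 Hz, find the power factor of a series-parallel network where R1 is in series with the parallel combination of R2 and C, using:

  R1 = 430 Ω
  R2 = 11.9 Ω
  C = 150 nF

Step 1 — Angular frequency: ω = 2π·f = 2π·607 = 3814 rad/s.
Step 2 — Component impedances:
  R1: Z = R = 430 Ω
  R2: Z = R = 11.9 Ω
  C: Z = 1/(jωC) = -j/(ω·C) = 0 - j1748 Ω
Step 3 — Parallel branch: R2 || C = 1/(1/R2 + 1/C) = 11.9 - j0.08101 Ω.
Step 4 — Series with R1: Z_total = R1 + (R2 || C) = 441.9 - j0.08101 Ω = 441.9∠-0.0° Ω.
Step 5 — Power factor: PF = cos(φ) = Re(Z)/|Z| = 441.9/441.9 = 1.
Step 6 — Type: Im(Z) = -0.08101 ⇒ leading (phase φ = -0.0°).

PF = 1 (leading, φ = -0.0°)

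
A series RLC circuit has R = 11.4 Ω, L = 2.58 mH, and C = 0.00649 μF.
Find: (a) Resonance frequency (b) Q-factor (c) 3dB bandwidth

Step 1 — Resonance: ω₀ = 1/√(LC) = 1/√(0.00258·6.49e-09) = 2.444e+05 rad/s.
Step 2 — f₀ = ω₀/(2π) = 3.889e+04 Hz.
Step 3 — Series Q: Q = ω₀L/R = 2.444e+05·0.00258/11.4 = 55.31.
Step 4 — Bandwidth: Δω = ω₀/Q = 4419 rad/s; BW = Δω/(2π) = 703.2 Hz.

(a) f₀ = 3.889e+04 Hz  (b) Q = 55.31  (c) BW = 703.2 Hz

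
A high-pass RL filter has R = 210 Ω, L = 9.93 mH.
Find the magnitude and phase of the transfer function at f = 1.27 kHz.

Step 1 — Angular frequency: ω = 2π·1270 = 7980 rad/s.
Step 2 — Transfer function: H(jω) = jωL/(R + jωL).
Step 3 — Numerator jωL = j·79.24; denominator R + jωL = 210 + j79.24.
Step 4 — H = 0.1246 + j0.3303.
Step 5 — Magnitude: |H| = 0.353 (-9.0 dB); phase: φ = 69.3°.

|H| = 0.353 (-9.0 dB), φ = 69.3°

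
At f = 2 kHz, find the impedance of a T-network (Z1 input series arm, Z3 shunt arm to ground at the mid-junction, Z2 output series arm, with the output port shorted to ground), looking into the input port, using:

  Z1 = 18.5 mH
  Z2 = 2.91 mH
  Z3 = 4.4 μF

Step 1 — Angular frequency: ω = 2π·f = 2π·2000 = 1.257e+04 rad/s.
Step 2 — Component impedances:
  Z1: Z = jωL = j·1.257e+04·0.0185 = 0 + j232.5 Ω
  Z2: Z = jωL = j·1.257e+04·0.00291 = 0 + j36.57 Ω
  Z3: Z = 1/(jωC) = -j/(ω·C) = 0 - j18.09 Ω
Step 3 — With the output port shorted to ground, the output series arm Z2 runs from the junction to ground; the shunt arm Z3 also runs from the junction to ground. They appear in parallel: Z3 || Z2 = 0 - j35.78 Ω.
Step 4 — Series with input arm Z1: Z_in = Z1 + (Z3 || Z2) = 0 + j196.7 Ω = 196.7∠90.0° Ω.

Z = 0 + j196.7 Ω = 196.7∠90.0° Ω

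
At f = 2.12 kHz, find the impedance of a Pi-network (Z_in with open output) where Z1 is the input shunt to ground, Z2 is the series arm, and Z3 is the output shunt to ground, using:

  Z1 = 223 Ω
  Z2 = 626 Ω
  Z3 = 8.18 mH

Step 1 — Angular frequency: ω = 2π·f = 2π·2120 = 1.332e+04 rad/s.
Step 2 — Component impedances:
  Z1: Z = R = 223 Ω
  Z2: Z = R = 626 Ω
  Z3: Z = jωL = j·1.332e+04·0.00818 = 0 + j109 Ω
Step 3 — With open output, the series arm Z2 and the output shunt Z3 appear in series to ground: Z2 + Z3 = 626 + j109 Ω.
Step 4 — Parallel with input shunt Z1: Z_in = Z1 || (Z2 + Z3) = 165.4 + j7.396 Ω = 165.5∠2.6° Ω.

Z = 165.4 + j7.396 Ω = 165.5∠2.6° Ω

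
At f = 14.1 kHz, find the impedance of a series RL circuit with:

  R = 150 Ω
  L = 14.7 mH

Step 1 — Angular frequency: ω = 2π·f = 2π·1.41e+04 = 8.859e+04 rad/s.
Step 2 — Component impedances:
  R: Z = R = 150 Ω
  L: Z = jωL = j·8.859e+04·0.0147 = 0 + j1302 Ω
Step 3 — Series combination: Z_total = R + L = 150 + j1302 Ω = 1311∠83.4° Ω.

Z = 150 + j1302 Ω = 1311∠83.4° Ω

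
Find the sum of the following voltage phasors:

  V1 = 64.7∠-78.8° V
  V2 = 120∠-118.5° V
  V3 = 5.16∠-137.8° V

Step 1 — Convert each phasor to rectangular form:
  V1 = 64.7·(cos(-78.8°) + j·sin(-78.8°)) = 12.57 - j63.47 V
  V2 = 120·(cos(-118.5°) + j·sin(-118.5°)) = -57.26 - j105.5 V
  V3 = 5.16·(cos(-137.8°) + j·sin(-137.8°)) = -3.823 - j3.466 V
Step 2 — Sum components: V_total = -48.51 - j172.4 V.
Step 3 — Convert to polar: |V_total| = 179.1 V, ∠V_total = -105.7°.

V_total = 179.1∠-105.7° V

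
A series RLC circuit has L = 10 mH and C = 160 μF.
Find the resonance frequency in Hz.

Step 1 — Resonance condition Im(Z)=0 gives ω₀ = 1/√(LC).
Step 2 — ω₀ = 1/√(0.01·0.00016) = 790.6 rad/s.
Step 3 — f₀ = ω₀/(2π) = 125.8 Hz.

f₀ = 125.8 Hz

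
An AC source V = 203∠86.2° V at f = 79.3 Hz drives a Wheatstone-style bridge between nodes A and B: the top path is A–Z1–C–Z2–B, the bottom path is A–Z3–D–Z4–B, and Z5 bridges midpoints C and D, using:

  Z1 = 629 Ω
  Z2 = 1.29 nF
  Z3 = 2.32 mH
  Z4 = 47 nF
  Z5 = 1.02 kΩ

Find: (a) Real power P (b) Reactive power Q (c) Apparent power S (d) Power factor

Step 1 — Angular frequency: ω = 2π·f = 2π·79.3 = 498.3 rad/s.
Step 2 — Component impedances:
  Z1: Z = R = 629 Ω
  Z2: Z = 1/(jωC) = -j/(ω·C) = 0 - j1.556e+06 Ω
  Z3: Z = jωL = j·498.3·0.00232 = 0 + j1.156 Ω
  Z4: Z = 1/(jωC) = -j/(ω·C) = 0 - j4.27e+04 Ω
  Z5: Z = R = 1020 Ω
Step 3 — Bridge requires nodal analysis (the Z5 bridge couples midpoints C and D, so the two paths cannot be reduced to a simple series/parallel combination). Setting node B to ground and injecting 1 A at node A, the 3-node admittance system at A, C, D solves to V_A = Z_AB = 0.2784 - j4.156e+04 Ω = 4.156e+04∠-90.0° Ω.
Step 4 — Source phasor: V = 203∠86.2° V = 13.45 + j202.6 V.
Step 5 — Current: I = V / Z = -0.004874 + j0.0003237 A = 0.004884∠176.2° A.
Step 6 — Complex power: S = V·I* = 6.643e-06 - j0.9915 VA.
Step 7 — Real power: P = Re(S) = 6.643e-06 W.
Step 8 — Reactive power: Q = Im(S) = -0.9915 VAR.
Step 9 — Apparent power: |S| = 0.9915 VA.
Step 10 — Power factor: PF = P/|S| = 6.699e-06 (leading).

(a) P = 6.643e-06 W  (b) Q = -0.9915 VAR  (c) S = 0.9915 VA  (d) PF = 6.699e-06 (leading)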